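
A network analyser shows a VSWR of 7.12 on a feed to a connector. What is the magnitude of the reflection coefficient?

|Γ| = (S − 1)/(S + 1) = (7.12 − 1)/(7.12 + 1) = 6.12/8.12

|Γ| ≈ 0.754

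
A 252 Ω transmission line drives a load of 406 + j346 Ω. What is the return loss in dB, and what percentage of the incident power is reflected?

Γ = (154 + j346)/(658 + j346), |Γ| = 0.509
RL = −20·log₁₀(0.509) = 5.86 dB
P_refl/P_inc = |Γ|² = 0.26

RL ≈ 5.86 dB; 26% of incident power reflected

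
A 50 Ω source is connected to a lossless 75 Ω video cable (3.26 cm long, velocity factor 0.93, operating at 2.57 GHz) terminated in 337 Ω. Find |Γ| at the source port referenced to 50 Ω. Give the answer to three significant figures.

|Γ| ≈ 0.543

λ = v/f = 0.93·c / 2.57 GHz = 0.109 m
βl = 2π·l/λ = 2π × 0.3 = 108°
tan(βl) = -3.06
Z_in = Z_0·(Z_L + jZ_0·tanβl)/(Z_0 + jZ_L·tanβl) = 18.4 + j23.2 Ω
Γ_s = (Z_in − Z_s)/(Z_in + Z_s) = (-31.6 + j23.2)/(68.4 + j23.2), |Γ_s| = 0.543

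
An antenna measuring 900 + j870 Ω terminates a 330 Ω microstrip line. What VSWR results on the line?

VSWR ≈ 5.46

Γ = (Z_L − Z_0)/(Z_L + Z_0) = (570 + j870)/(1230 + j870)
|Γ| = 1040/1510 = 0.69
VSWR = (1 + |Γ|)/(1 − |Γ|) = 1.69/0.31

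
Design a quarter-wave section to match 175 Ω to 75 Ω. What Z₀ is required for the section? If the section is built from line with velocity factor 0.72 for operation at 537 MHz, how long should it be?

Z_qwt = √(Z_0·R_L) = √(75 × 175) = √13120
λ = 0.72·c/f = 0.402 m, so l = λ/4 = 0.101 m

Z_qwt ≈ 115 Ω; length ≈ 10.1 cm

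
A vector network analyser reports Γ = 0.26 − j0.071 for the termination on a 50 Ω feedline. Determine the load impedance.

Z_L ≈ 83.9 − j12.8 Ω

Z_L = Z_0·(1 + Γ)/(1 − Γ) = 50·(1.26 − j0.071)/(0.74 + j0.071)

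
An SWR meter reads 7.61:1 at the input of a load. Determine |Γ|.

|Γ| = (S − 1)/(S + 1) = (7.61 − 1)/(7.61 + 1) = 6.61/8.61

|Γ| ≈ 0.768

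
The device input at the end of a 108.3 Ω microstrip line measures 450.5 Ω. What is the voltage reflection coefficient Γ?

Γ = 0.612

Γ = (Z_L − Z_0)/(Z_L + Z_0) = (450.5 − 108.3)/(450.5 + 108.3) = 342.2/558.8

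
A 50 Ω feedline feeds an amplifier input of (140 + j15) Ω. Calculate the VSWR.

Γ = (Z_L − Z_0)/(Z_L + Z_0) = (90 + j15)/(190 + j15)
|Γ| = 91.2/191 = 0.479
VSWR = (1 + |Γ|)/(1 − |Γ|) = 1.48/0.521

VSWR ≈ 2.84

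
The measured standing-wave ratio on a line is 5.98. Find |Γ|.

|Γ| ≈ 0.713

|Γ| = (S − 1)/(S + 1) = (5.98 − 1)/(5.98 + 1) = 4.98/6.98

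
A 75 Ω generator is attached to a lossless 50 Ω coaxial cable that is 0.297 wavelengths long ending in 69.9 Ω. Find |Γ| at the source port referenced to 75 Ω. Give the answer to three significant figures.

βl = 2π × 0.297 = 107°
tan(βl) = -3.29
Z_in = Z_0·(Z_L + jZ_0·tanβl)/(Z_0 + jZ_L·tanβl) = 37.3 + j7.09 Ω
Γ_s = (Z_in − Z_s)/(Z_in + Z_s) = (-37.7 + j7.09)/(112 + j7.09), |Γ_s| = 0.341

|Γ| ≈ 0.341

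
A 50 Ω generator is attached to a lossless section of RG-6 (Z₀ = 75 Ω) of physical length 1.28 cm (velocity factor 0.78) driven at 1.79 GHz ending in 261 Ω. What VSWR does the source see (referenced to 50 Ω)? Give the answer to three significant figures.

VSWR ≈ 4.29

λ = v/f = 0.78·c / 1.79 GHz = 0.131 m
βl = 2π·l/λ = 2π × 0.0979 = 35.2°
tan(βl) = 0.707
Z_in = Z_0·(Z_L + jZ_0·tanβl)/(Z_0 + jZ_L·tanβl) = 55.5 − j83.5 Ω
Γ_s = (Z_in − Z_s)/(Z_in + Z_s) = (5.52 − j83.5)/(106 − j83.5), |Γ_s| = 0.622
VSWR = (1 + |Γ_s|)/(1 − |Γ_s|)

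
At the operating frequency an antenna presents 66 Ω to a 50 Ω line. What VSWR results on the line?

VSWR ≈ 1.32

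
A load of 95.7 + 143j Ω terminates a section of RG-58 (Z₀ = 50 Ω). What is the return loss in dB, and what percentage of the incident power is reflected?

Γ = (45.7 + j143)/(145.7 + j143), |Γ| = 0.735
RL = −20·log₁₀(0.735) = 2.67 dB
P_refl/P_inc = |Γ|² = 0.541

RL ≈ 2.67 dB; 54.1% of incident power reflected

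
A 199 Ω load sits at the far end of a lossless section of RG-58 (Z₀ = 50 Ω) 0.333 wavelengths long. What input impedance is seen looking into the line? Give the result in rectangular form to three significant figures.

Z_in ≈ 16.4 + j26.4 Ω

βl = 2π × 0.333 = 120°
tan(βl) = tan(120°) = -1.74
Z_in = Z_0·(Z_L + jZ_0·tanβl)/(Z_0 + jZ_L·tanβl)
     = 50·(199 − j87)/(50 − j346)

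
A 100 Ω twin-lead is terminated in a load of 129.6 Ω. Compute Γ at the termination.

Γ = 0.129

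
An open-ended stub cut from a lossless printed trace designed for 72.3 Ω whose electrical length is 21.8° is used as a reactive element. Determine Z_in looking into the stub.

Z_in ≈ −j181 Ω

tan(βl) = 0.4
For an open-ended stub, Z_in = −jZ_0·cot(βl) = −jZ_0/tan(βl)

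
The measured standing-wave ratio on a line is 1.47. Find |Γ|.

|Γ| ≈ 0.19

|Γ| = (S − 1)/(S + 1) = (1.47 − 1)/(1.47 + 1) = 0.47/2.47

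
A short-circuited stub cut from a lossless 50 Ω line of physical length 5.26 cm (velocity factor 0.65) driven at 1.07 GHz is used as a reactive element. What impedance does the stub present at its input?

Z_in ≈ −j202 Ω

λ = v/f = 0.65·c / 1.07 GHz = 0.182 m
βl = 2π·l/λ = 2π × 0.289 = 104°
tan(βl) = -4.04
For a short-circuited stub, Z_in = jZ_0·tan(βl)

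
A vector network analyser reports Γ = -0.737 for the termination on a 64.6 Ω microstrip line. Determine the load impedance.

Z_L = Z_0·(1 + Γ)/(1 − Γ) = 64.6·(0.263)/(1.74)

Z_L ≈ 9.78 Ω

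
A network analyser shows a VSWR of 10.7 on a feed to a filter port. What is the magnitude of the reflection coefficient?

|Γ| = (S − 1)/(S + 1) = (10.7 − 1)/(10.7 + 1) = 9.7/11.7

|Γ| ≈ 0.829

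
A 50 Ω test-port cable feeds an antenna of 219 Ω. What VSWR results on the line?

For a purely resistive load, VSWR = R_L/Z_0 or Z_0/R_L (whichever > 1) = 219/50

VSWR ≈ 4.38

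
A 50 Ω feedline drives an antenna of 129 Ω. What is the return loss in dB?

RL ≈ 7.1 dB

Γ = (129 − 50)/(129 + 50) = 0.441
RL = −20·log₁₀|Γ| = −20·log₁₀(0.441)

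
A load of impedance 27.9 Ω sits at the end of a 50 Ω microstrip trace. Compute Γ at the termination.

Γ = (Z_L − Z_0)/(Z_L + Z_0) = (27.9 − 50)/(27.9 + 50) = -22.1/77.9

Γ = -0.284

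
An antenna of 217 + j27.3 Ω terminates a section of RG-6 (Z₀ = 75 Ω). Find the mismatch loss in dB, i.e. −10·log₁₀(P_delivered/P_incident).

mismatch loss ≈ 1.21 dB

Γ = (142 + j27.3)/(292 + j27.3), |Γ| = 0.493
|Γ|² = 0.243, so P_del/P_inc = 1 − |Γ|² = 0.757
ML = −10·log₁₀(1 − |Γ|²)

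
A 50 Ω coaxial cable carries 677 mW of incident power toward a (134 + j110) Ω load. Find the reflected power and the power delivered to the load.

|Γ| = |(84 + j110)/(184 + j110)| = 0.646
|Γ|² = 0.417
P_refl = |Γ|²·P_inc = 282 mW, P_del = (1 − |Γ|²)·P_inc = 395 mW

P_reflected ≈ 282 mW; P_delivered ≈ 395 mW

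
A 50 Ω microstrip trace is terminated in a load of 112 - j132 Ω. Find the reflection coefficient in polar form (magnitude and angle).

Γ ≈ 0.698 ∠ -25.7°

Γ = (Z_L − Z_0)/(Z_L + Z_0) = (62 − j132)/(162 − j132)
|Γ| = 146/209 = 0.698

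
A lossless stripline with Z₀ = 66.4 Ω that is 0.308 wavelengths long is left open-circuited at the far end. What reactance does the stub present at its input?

X_in ≈ 25.3 Ω (inductive)

βl = 2π × 0.308 = 111°
tan(βl) = -2.62
For an open-circuited stub, Z_in = −jZ_0·cot(βl) = −jZ_0/tan(βl)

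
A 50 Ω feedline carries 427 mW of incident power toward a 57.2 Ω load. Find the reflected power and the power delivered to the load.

P_reflected ≈ 1.93 mW; P_delivered ≈ 425 mW

Γ = (57.2 − 50)/(57.2 + 50) = 0.0672
|Γ|² = 0.00451
P_refl = |Γ|²·P_inc = 1.93 mW, P_del = (1 − |Γ|²)·P_inc = 425 mW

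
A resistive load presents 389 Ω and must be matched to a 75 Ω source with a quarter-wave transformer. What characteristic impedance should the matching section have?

Z_qwt ≈ 171 Ω

Z_qwt = √(Z_0·R_L) = √(75 × 389) = √29180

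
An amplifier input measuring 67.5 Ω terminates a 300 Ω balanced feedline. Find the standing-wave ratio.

For a purely resistive load, VSWR = R_L/Z_0 or Z_0/R_L (whichever > 1) = 300/67.5

VSWR ≈ 4.44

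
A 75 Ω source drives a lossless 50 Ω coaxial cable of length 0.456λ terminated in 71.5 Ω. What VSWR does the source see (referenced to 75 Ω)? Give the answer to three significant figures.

βl = 2π × 0.456 = 164°
tan(βl) = -0.284
Z_in = Z_0·(Z_L + jZ_0·tanβl)/(Z_0 + jZ_L·tanβl) = 66.3 + j12.7 Ω
Γ_s = (Z_in − Z_s)/(Z_in + Z_s) = (-8.66 + j12.7)/(141 + j12.7), |Γ_s| = 0.109
VSWR = (1 + |Γ_s|)/(1 − |Γ_s|)

VSWR ≈ 1.24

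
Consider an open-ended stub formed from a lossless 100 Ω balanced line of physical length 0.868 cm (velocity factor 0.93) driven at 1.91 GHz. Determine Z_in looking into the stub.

Z_in ≈ −j255 Ω

λ = v/f = 0.93·c / 1.91 GHz = 0.146 m
βl = 2π·l/λ = 2π × 0.0594 = 21.4°
tan(βl) = 0.392
For an open-ended stub, Z_in = −jZ_0·cot(βl) = −jZ_0/tan(βl)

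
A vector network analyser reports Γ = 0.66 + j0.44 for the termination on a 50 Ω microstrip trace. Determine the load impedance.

Z_L ≈ 60 + j142 Ω

Z_L = Z_0·(1 + Γ)/(1 − Γ) = 50·(1.66 + j0.44)/(0.34 − j0.44)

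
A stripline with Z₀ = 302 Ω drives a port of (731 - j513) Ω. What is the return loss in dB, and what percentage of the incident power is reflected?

Γ = (429 − j513)/(1033 − j513), |Γ| = 0.58
RL = −20·log₁₀(0.58) = 4.73 dB
P_refl/P_inc = |Γ|² = 0.336

RL ≈ 4.73 dB; 33.6% of incident power reflected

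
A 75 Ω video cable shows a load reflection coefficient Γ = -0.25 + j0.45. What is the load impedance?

Z_L ≈ 31.2 + j38.2 Ω

Z_L = Z_0·(1 + Γ)/(1 − Γ) = 75·(0.75 + j0.45)/(1.25 − j0.45)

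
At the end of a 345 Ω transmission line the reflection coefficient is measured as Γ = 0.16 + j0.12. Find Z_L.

Z_L = Z_0·(1 + Γ)/(1 − Γ) = 345·(1.16 + j0.12)/(0.84 − j0.12)

Z_L ≈ 460 + j115 Ω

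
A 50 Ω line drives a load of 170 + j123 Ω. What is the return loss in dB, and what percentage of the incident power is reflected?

RL ≈ 3.33 dB; 46.5% of incident power reflected

Γ = (120 + j123)/(220 + j123), |Γ| = 0.682
RL = −20·log₁₀(0.682) = 3.33 dB
P_refl/P_inc = |Γ|² = 0.465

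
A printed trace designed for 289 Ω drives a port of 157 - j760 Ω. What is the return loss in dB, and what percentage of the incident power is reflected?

RL ≈ 1.16 dB; 76.6% of incident power reflected

Γ = (-132 − j760)/(446 − j760), |Γ| = 0.875
RL = −20·log₁₀(0.875) = 1.16 dB
P_refl/P_inc = |Γ|² = 0.766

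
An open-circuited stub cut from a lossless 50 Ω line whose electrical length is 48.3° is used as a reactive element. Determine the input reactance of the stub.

tan(βl) = 1.12
For an open-circuited stub, Z_in = −jZ_0·cot(βl) = −jZ_0/tan(βl)

X_in ≈ -44.5 Ω (capacitive)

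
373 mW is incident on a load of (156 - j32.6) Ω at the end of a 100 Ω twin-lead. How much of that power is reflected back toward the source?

P_reflected ≈ 23.5 mW

|Γ| = |(56 − j32.6)/(256 − j32.6)| = 0.251
|Γ|² = 0.063
P_refl = |Γ|²·P_inc = 23.5 mW, P_del = (1 − |Γ|²)·P_inc = 349 mW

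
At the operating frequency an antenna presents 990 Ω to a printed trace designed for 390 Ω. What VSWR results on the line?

For a purely resistive load, VSWR = R_L/Z_0 or Z_0/R_L (whichever > 1) = 990/390

VSWR ≈ 2.54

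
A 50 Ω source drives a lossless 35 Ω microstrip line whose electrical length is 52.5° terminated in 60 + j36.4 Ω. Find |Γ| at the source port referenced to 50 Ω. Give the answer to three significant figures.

|Γ| ≈ 0.42

tan(βl) = 1.3
Z_in = Z_0·(Z_L + jZ_0·tanβl)/(Z_0 + jZ_L·tanβl) = 31.6 − j31.9 Ω
Γ_s = (Z_in − Z_s)/(Z_in + Z_s) = (-18.4 − j31.9)/(81.6 − j31.9), |Γ_s| = 0.42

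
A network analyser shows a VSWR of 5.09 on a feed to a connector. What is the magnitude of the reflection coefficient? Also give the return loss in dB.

|Γ| = (S − 1)/(S + 1) = (5.09 − 1)/(5.09 + 1) = 4.09/6.09
RL = −20·log₁₀|Γ| = −20·log₁₀(0.672)

|Γ| ≈ 0.672; return loss ≈ 3.46 dB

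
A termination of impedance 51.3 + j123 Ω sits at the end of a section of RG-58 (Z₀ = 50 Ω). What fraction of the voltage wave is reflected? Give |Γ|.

|Γ| ≈ 0.772

Γ = (Z_L − Z_0)/(Z_L + Z_0) = (1.3 + j123)/(101.3 + j123)
|Γ| = 123/159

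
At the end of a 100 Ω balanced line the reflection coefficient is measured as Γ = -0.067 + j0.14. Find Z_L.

Z_L ≈ 84.3 + j24.2 Ω

Z_L = Z_0·(1 + Γ)/(1 − Γ) = 100·(0.933 + j0.14)/(1.07 − j0.14)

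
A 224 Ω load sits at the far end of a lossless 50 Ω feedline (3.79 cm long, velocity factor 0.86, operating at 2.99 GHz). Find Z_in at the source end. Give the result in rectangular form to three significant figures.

Z_in ≈ 61.4 + j90.4 Ω

λ = v/f = 0.86·c / 2.99 GHz = 0.0863 m
βl = 2π·l/λ = 2π × 0.439 = 158°
tan(βl) = tan(158°) = -0.402
Z_in = Z_0·(Z_L + jZ_0·tanβl)/(Z_0 + jZ_L·tanβl)
     = 50·(224 − j20.1)/(50 − j89.9)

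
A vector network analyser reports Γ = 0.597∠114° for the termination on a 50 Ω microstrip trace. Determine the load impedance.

Z_L = Z_0·(1 + Γ)/(1 − Γ) = 50·(0.757 + j0.545)/(1.24 − j0.545)

Z_L ≈ 17.5 + j29.6 Ω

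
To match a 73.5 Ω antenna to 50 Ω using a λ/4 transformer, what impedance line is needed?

Z_qwt = √(Z_0·R_L) = √(50 × 73.5) = √3675

Z_qwt ≈ 60.6 Ω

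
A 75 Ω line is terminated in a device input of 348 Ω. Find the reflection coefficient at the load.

Γ = 0.645

Γ = (Z_L − Z_0)/(Z_L + Z_0) = (348 − 75)/(348 + 75) = 273/423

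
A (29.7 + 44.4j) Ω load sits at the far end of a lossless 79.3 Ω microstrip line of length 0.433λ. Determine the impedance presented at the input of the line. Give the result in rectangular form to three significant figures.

Z_in ≈ 22.4 + j10.1 Ω

βl = 2π × 0.433 = 156°
tan(βl) = tan(156°) = -0.448
Z_in = Z_0·(Z_L + jZ_0·tanβl)/(Z_0 + jZ_L·tanβl)
     = 79.3·(29.7 + j8.89)/(99.2 − j13.3)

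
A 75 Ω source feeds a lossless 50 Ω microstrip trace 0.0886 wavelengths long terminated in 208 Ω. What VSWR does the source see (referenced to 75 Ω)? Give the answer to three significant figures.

βl = 2π × 0.0886 = 31.9°
tan(βl) = 0.622
Z_in = Z_0·(Z_L + jZ_0·tanβl)/(Z_0 + jZ_L·tanβl) = 37.5 − j65.9 Ω
Γ_s = (Z_in − Z_s)/(Z_in + Z_s) = (-37.5 − j65.9)/(112 − j65.9), |Γ_s| = 0.582
VSWR = (1 + |Γ_s|)/(1 − |Γ_s|)

VSWR ≈ 3.78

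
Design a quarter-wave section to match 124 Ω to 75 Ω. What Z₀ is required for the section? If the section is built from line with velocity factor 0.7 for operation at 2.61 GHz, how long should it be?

Z_qwt ≈ 96.4 Ω; length ≈ 2.01 cm

Z_qwt = √(Z_0·R_L) = √(75 × 124) = √9300
λ = 0.7·c/f = 0.0805 m, so l = λ/4 = 0.0201 m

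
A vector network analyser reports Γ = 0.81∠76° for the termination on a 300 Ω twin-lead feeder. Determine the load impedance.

Z_L ≈ 81.6 + j373 Ω

Z_L = Z_0·(1 + Γ)/(1 − Γ) = 300·(1.2 + j0.786)/(0.804 − j0.786)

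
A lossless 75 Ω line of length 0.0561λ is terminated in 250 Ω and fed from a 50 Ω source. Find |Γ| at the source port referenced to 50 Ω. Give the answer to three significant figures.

βl = 2π × 0.0561 = 20.2°
tan(βl) = 0.368
Z_in = Z_0·(Z_L + jZ_0·tanβl)/(Z_0 + jZ_L·tanβl) = 113 − j111 Ω
Γ_s = (Z_in − Z_s)/(Z_in + Z_s) = (63.4 − j111)/(163 − j111), |Γ_s| = 0.648

|Γ| ≈ 0.648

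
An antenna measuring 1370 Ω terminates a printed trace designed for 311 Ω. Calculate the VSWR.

VSWR ≈ 4.41

For a purely resistive load, VSWR = R_L/Z_0 or Z_0/R_L (whichever > 1) = 1370/311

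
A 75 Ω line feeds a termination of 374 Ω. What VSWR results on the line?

VSWR ≈ 4.99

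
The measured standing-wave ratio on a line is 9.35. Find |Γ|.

|Γ| ≈ 0.807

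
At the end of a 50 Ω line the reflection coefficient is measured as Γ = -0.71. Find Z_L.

Z_L ≈ 8.48 Ω

Z_L = Z_0·(1 + Γ)/(1 − Γ) = 50·(0.29)/(1.71)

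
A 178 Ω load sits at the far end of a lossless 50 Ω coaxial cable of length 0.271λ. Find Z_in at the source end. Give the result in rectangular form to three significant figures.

βl = 2π × 0.271 = 97.6°
tan(βl) = tan(97.6°) = -7.53
Z_in = Z_0·(Z_L + jZ_0·tanβl)/(Z_0 + jZ_L·tanβl)
     = 50·(178 − j377)/(50 − j1340)

Z_in ≈ 14.3 + j6.1 Ω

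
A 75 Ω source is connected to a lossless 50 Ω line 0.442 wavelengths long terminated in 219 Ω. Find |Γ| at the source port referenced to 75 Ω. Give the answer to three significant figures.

|Γ| ≈ 0.546

βl = 2π × 0.442 = 159°
tan(βl) = -0.381
Z_in = Z_0·(Z_L + jZ_0·tanβl)/(Z_0 + jZ_L·tanβl) = 66.2 + j91.5 Ω
Γ_s = (Z_in − Z_s)/(Z_in + Z_s) = (-8.84 + j91.5)/(141 + j91.5), |Γ_s| = 0.546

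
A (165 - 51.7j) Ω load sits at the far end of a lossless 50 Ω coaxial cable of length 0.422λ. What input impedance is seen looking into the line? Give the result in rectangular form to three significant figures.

βl = 2π × 0.422 = 152°
tan(βl) = tan(152°) = -0.534
Z_in = Z_0·(Z_L + jZ_0·tanβl)/(Z_0 + jZ_L·tanβl)
     = 50·(165 − j78.4)/(22.4 − j88)

Z_in ≈ 64.2 + j77.4 Ω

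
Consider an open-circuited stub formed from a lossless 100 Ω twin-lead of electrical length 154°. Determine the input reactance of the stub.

tan(βl) = -0.488
For an open-circuited stub, Z_in = −jZ_0·cot(βl) = −jZ_0/tan(βl)

X_in ≈ 205 Ω (inductive)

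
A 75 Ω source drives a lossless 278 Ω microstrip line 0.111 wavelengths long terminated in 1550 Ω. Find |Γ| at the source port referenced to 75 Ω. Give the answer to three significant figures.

βl = 2π × 0.111 = 40°
tan(βl) = 0.838
Z_in = Z_0·(Z_L + jZ_0·tanβl)/(Z_0 + jZ_L·tanβl) = 116 − j307 Ω
Γ_s = (Z_in − Z_s)/(Z_in + Z_s) = (40.6 − j307)/(191 − j307), |Γ_s| = 0.857

|Γ| ≈ 0.857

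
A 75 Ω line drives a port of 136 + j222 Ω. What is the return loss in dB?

Γ = (61 + j222)/(211 + j222), |Γ| = 0.752
RL = −20·log₁₀|Γ| = −20·log₁₀(0.752)

RL ≈ 2.48 dB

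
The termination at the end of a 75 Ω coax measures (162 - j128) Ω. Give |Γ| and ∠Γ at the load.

Γ = (Z_L − Z_0)/(Z_L + Z_0) = (87 − j128)/(237 − j128)
|Γ| = 155/269 = 0.575

Γ ≈ 0.575 ∠ -27.4°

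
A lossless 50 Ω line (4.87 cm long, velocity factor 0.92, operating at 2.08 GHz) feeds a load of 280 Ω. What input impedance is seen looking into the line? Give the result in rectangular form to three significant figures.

λ = v/f = 0.92·c / 2.08 GHz = 0.133 m
βl = 2π·l/λ = 2π × 0.367 = 132°
tan(βl) = tan(132°) = -1.11
Z_in = Z_0·(Z_L + jZ_0·tanβl)/(Z_0 + jZ_L·tanβl)
     = 50·(280 − j55.3)/(50 − j310)

Z_in ≈ 15.8 + j42.7 Ω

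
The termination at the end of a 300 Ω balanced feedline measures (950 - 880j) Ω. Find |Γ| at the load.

|Γ| ≈ 0.716

Γ = (Z_L − Z_0)/(Z_L + Z_0) = (650 − j880)/(1250 − j880)
|Γ| = 1090/1530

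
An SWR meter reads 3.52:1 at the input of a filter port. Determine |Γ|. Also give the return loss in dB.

|Γ| = (S − 1)/(S + 1) = (3.52 − 1)/(3.52 + 1) = 2.52/4.52
RL = −20·log₁₀|Γ| = −20·log₁₀(0.558)

|Γ| ≈ 0.558; return loss ≈ 5.07 dB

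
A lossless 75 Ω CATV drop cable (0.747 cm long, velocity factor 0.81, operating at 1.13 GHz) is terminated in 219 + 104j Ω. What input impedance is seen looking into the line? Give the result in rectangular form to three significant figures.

λ = v/f = 0.81·c / 1.13 GHz = 0.215 m
βl = 2π·l/λ = 2π × 0.0347 = 12.5°
tan(βl) = tan(12.5°) = 0.222
Z_in = Z_0·(Z_L + jZ_0·tanβl)/(Z_0 + jZ_L·tanβl)
     = 75·(219 + j121)/(51.9 + j48.6)

Z_in ≈ 256 − j64.9 Ω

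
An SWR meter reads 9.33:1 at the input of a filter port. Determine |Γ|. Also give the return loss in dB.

|Γ| = (S − 1)/(S + 1) = (9.33 − 1)/(9.33 + 1) = 8.33/10.3
RL = −20·log₁₀|Γ| = −20·log₁₀(0.806)

|Γ| ≈ 0.806; return loss ≈ 1.87 dB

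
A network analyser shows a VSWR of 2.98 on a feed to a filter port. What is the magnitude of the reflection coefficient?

|Γ| = (S − 1)/(S + 1) = (2.98 − 1)/(2.98 + 1) = 1.98/3.98

|Γ| ≈ 0.497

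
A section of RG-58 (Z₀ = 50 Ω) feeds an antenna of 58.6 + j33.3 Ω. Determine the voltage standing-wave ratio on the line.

Γ = (Z_L − Z_0)/(Z_L + Z_0) = (8.6 + j33.3)/(108.6 + j33.3)
|Γ| = 34.4/114 = 0.303
VSWR = (1 + |Γ|)/(1 − |Γ|) = 1.3/0.697

VSWR ≈ 1.87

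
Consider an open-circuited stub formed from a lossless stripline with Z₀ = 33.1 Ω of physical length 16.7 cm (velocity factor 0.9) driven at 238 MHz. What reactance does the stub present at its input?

λ = v/f = 0.9·c / 238 MHz = 1.13 m
βl = 2π·l/λ = 2π × 0.147 = 53°
tan(βl) = 1.33
For an open-circuited stub, Z_in = −jZ_0·cot(βl) = −jZ_0/tan(βl)

X_in ≈ -24.9 Ω (capacitive)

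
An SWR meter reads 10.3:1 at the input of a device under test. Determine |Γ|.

|Γ| ≈ 0.823

|Γ| = (S − 1)/(S + 1) = (10.3 − 1)/(10.3 + 1) = 9.3/11.3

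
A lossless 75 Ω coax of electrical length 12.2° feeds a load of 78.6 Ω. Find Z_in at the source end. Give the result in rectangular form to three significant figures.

tan(βl) = tan(12.2°) = 0.216
Z_in = Z_0·(Z_L + jZ_0·tanβl)/(Z_0 + jZ_L·tanβl)
     = 75·(78.6 + j16.2)/(75 + j17)

Z_in ≈ 78.3 − j1.52 Ω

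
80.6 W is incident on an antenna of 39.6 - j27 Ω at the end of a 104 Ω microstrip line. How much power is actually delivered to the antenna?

P_delivered ≈ 62.2 W

|Γ| = |(-64.4 − j27)/(143.6 − j27)| = 0.478
|Γ|² = 0.228
P_refl = |Γ|²·P_inc = 18.4 W, P_del = (1 − |Γ|²)·P_inc = 62.2 W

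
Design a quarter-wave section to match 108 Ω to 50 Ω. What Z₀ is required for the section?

Z_qwt ≈ 73.5 Ω

Z_qwt = √(Z_0·R_L) = √(50 × 108) = √5400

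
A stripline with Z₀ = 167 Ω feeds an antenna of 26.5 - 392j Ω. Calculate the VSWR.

Γ = (Z_L − Z_0)/(Z_L + Z_0) = (-140.5 − j392)/(193.5 − j392)
|Γ| = 416/437 = 0.953
VSWR = (1 + |Γ|)/(1 − |Γ|) = 1.95/0.0474

VSWR ≈ 41.2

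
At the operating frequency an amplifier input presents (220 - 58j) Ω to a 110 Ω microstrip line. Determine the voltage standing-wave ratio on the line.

Γ = (Z_L − Z_0)/(Z_L + Z_0) = (110 − j58)/(330 − j58)
|Γ| = 124/335 = 0.371
VSWR = (1 + |Γ|)/(1 − |Γ|) = 1.37/0.629

VSWR ≈ 2.18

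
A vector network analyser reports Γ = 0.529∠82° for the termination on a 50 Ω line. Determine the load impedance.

Z_L ≈ 31.8 + j46.3 Ω

Z_L = Z_0·(1 + Γ)/(1 − Γ) = 50·(1.07 + j0.524)/(0.926 − j0.524)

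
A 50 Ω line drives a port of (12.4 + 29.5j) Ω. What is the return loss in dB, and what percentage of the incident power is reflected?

Γ = (-37.6 + j29.5)/(62.4 + j29.5), |Γ| = 0.692
RL = −20·log₁₀(0.692) = 3.19 dB
P_refl/P_inc = |Γ|² = 0.479

RL ≈ 3.19 dB; 47.9% of incident power reflected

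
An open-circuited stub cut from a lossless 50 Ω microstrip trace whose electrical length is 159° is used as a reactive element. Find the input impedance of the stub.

Z_in ≈ +j130 Ω

tan(βl) = -0.384
For an open-circuited stub, Z_in = −jZ_0·cot(βl) = −jZ_0/tan(βl)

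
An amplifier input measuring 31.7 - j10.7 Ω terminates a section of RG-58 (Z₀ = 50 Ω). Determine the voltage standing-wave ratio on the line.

VSWR ≈ 1.69

Γ = (Z_L − Z_0)/(Z_L + Z_0) = (-18.3 − j10.7)/(81.7 − j10.7)
|Γ| = 21.2/82.4 = 0.257
VSWR = (1 + |Γ|)/(1 − |Γ|) = 1.26/0.743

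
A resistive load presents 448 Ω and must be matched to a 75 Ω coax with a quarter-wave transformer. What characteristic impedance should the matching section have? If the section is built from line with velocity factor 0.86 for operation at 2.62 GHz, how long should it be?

Z_qwt = √(Z_0·R_L) = √(75 × 448) = √33600
λ = 0.86·c/f = 0.0985 m, so l = λ/4 = 0.0246 m

Z_qwt ≈ 183 Ω; length ≈ 2.46 cm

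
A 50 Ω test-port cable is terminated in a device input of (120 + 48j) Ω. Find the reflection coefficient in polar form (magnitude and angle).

Γ = (Z_L − Z_0)/(Z_L + Z_0) = (70 + j48)/(170 + j48)
|Γ| = 84.9/177 = 0.48

Γ ≈ 0.48 ∠ 18.7°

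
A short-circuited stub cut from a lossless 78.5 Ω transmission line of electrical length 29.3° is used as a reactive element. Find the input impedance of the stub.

tan(βl) = 0.561
For a short-circuited stub, Z_in = jZ_0·tan(βl)

Z_in ≈ +j44.1 Ω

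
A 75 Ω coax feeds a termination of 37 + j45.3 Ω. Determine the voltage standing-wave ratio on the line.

VSWR ≈ 2.92

Γ = (Z_L − Z_0)/(Z_L + Z_0) = (-38 + j45.3)/(112 + j45.3)
|Γ| = 59.1/121 = 0.489
VSWR = (1 + |Γ|)/(1 − |Γ|) = 1.49/0.511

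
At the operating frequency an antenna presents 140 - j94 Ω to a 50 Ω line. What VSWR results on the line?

VSWR ≈ 4.18

Γ = (Z_L − Z_0)/(Z_L + Z_0) = (90 − j94)/(190 − j94)
|Γ| = 130/212 = 0.614
VSWR = (1 + |Γ|)/(1 − |Γ|) = 1.61/0.386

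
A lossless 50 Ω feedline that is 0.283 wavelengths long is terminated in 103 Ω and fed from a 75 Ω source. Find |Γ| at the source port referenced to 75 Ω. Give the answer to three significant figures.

βl = 2π × 0.283 = 102°
tan(βl) = -4.75
Z_in = Z_0·(Z_L + jZ_0·tanβl)/(Z_0 + jZ_L·tanβl) = 25.1 + j7.96 Ω
Γ_s = (Z_in − Z_s)/(Z_in + Z_s) = (-49.9 + j7.96)/(100 + j7.96), |Γ_s| = 0.503

|Γ| ≈ 0.503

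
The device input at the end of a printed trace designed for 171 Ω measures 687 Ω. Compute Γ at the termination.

Γ = 0.601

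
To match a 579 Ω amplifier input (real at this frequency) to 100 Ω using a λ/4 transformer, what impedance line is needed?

Z_qwt = √(Z_0·R_L) = √(100 × 579) = √57900

Z_qwt ≈ 241 Ω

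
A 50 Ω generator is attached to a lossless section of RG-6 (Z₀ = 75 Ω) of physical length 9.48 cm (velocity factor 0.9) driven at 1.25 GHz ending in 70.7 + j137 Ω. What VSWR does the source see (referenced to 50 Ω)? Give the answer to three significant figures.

λ = v/f = 0.9·c / 1.25 GHz = 0.216 m
βl = 2π·l/λ = 2π × 0.439 = 158°
tan(βl) = -0.404
Z_in = Z_0·(Z_L + jZ_0·tanβl)/(Z_0 + jZ_L·tanβl) = 26 + j67.1 Ω
Γ_s = (Z_in − Z_s)/(Z_in + Z_s) = (-24 + j67.1)/(76 + j67.1), |Γ_s| = 0.703
VSWR = (1 + |Γ_s|)/(1 − |Γ_s|)

VSWR ≈ 5.73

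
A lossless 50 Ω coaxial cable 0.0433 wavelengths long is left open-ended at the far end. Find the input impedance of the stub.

βl = 2π × 0.0433 = 15.6°
tan(βl) = 0.279
For an open-ended stub, Z_in = −jZ_0·cot(βl) = −jZ_0/tan(βl)

Z_in ≈ −j179 Ω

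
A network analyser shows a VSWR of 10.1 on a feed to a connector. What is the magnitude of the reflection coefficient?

|Γ| = (S − 1)/(S + 1) = (10.1 − 1)/(10.1 + 1) = 9.1/11.1

|Γ| ≈ 0.82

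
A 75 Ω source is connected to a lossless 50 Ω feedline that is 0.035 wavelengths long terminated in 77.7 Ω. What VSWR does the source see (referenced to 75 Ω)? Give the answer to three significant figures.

VSWR ≈ 1.21

βl = 2π × 0.035 = 12.6°
tan(βl) = 0.224
Z_in = Z_0·(Z_L + jZ_0·tanβl)/(Z_0 + jZ_L·tanβl) = 72.8 − j14.1 Ω
Γ_s = (Z_in − Z_s)/(Z_in + Z_s) = (-2.2 − j14.1)/(148 − j14.1), |Γ_s| = 0.0962
VSWR = (1 + |Γ_s|)/(1 − |Γ_s|)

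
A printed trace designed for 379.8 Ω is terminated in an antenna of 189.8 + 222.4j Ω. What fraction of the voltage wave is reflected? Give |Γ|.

|Γ| ≈ 0.478

Γ = (Z_L − Z_0)/(Z_L + Z_0) = (-190 + j222.4)/(569.6 + j222.4)
|Γ| = 293/611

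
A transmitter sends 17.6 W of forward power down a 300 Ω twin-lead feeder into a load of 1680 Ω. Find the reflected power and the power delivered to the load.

P_reflected ≈ 8.55 W; P_delivered ≈ 9.05 W

Γ = (1680 − 300)/(1680 + 300) = 0.697
|Γ|² = 0.486
P_refl = |Γ|²·P_inc = 8.55 W, P_del = (1 − |Γ|²)·P_inc = 9.05 W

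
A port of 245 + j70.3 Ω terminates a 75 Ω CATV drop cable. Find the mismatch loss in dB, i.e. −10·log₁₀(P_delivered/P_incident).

mismatch loss ≈ 1.64 dB

Γ = (170 + j70.3)/(320 + j70.3), |Γ| = 0.561
|Γ|² = 0.315, so P_del/P_inc = 1 − |Γ|² = 0.685
ML = −10·log₁₀(1 − |Γ|²)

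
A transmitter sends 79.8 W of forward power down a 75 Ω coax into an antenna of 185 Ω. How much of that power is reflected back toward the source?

Γ = (185 − 75)/(185 + 75) = 0.423
|Γ|² = 0.179
P_refl = |Γ|²·P_inc = 14.3 W, P_del = (1 − |Γ|²)·P_inc = 65.5 W

P_reflected ≈ 14.3 W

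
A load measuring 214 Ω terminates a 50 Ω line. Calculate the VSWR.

Γ = (214 − 50)/(214 + 50) = 0.621
VSWR = (1 + 0.621)/(1 − 0.621)

VSWR ≈ 4.28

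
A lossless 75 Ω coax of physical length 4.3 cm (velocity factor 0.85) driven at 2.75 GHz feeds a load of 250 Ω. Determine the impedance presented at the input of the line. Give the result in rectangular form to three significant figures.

λ = v/f = 0.85·c / 2.75 GHz = 0.0927 m
βl = 2π·l/λ = 2π × 0.464 = 167°
tan(βl) = tan(167°) = -0.232
Z_in = Z_0·(Z_L + jZ_0·tanβl)/(Z_0 + jZ_L·tanβl)
     = 75·(250 − j17.4)/(75 − j58)

Z_in ≈ 165 + j110 Ω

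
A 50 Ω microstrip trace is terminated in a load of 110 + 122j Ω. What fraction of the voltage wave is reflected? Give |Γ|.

|Γ| ≈ 0.676

Γ = (Z_L − Z_0)/(Z_L + Z_0) = (60 + j122)/(160 + j122)
|Γ| = 136/201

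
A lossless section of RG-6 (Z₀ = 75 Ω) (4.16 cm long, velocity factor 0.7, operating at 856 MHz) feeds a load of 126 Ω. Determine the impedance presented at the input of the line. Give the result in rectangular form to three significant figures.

λ = v/f = 0.7·c / 856 MHz = 0.245 m
βl = 2π·l/λ = 2π × 0.17 = 61°
tan(βl) = tan(61°) = 1.81
Z_in = Z_0·(Z_L + jZ_0·tanβl)/(Z_0 + jZ_L·tanβl)
     = 75·(126 + j136)/(75 + j228)

Z_in ≈ 52.6 − j24.2 Ω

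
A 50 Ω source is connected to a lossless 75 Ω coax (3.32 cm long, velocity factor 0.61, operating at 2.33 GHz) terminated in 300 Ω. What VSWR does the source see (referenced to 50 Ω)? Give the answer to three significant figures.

λ = v/f = 0.61·c / 2.33 GHz = 0.0785 m
βl = 2π·l/λ = 2π × 0.423 = 152°
tan(βl) = -0.528
Z_in = Z_0·(Z_L + jZ_0·tanβl)/(Z_0 + jZ_L·tanβl) = 70.3 + j109 Ω
Γ_s = (Z_in − Z_s)/(Z_in + Z_s) = (20.3 + j109)/(120 + j109), |Γ_s| = 0.682
VSWR = (1 + |Γ_s|)/(1 − |Γ_s|)

VSWR ≈ 5.3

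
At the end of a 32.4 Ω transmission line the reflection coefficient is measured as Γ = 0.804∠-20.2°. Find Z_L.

Z_L ≈ 83.4 − j131 Ω

Z_L = Z_0·(1 + Γ)/(1 − Γ) = 32.4·(1.75 − j0.278)/(0.245 + j0.278)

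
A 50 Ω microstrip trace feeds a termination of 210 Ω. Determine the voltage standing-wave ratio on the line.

For a purely resistive load, VSWR = R_L/Z_0 or Z_0/R_L (whichever > 1) = 210/50

VSWR ≈ 4.2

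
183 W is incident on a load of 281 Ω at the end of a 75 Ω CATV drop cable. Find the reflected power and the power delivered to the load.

Γ = (281 − 75)/(281 + 75) = 0.579
|Γ|² = 0.335
P_refl = |Γ|²·P_inc = 61.3 W, P_del = (1 − |Γ|²)·P_inc = 122 W

P_reflected ≈ 61.3 W; P_delivered ≈ 122 W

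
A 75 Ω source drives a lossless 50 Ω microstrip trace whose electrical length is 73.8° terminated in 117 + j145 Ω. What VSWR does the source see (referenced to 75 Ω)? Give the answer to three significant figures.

tan(βl) = 3.44
Z_in = Z_0·(Z_L + jZ_0·tanβl)/(Z_0 + jZ_L·tanβl) = 10.3 − j26 Ω
Γ_s = (Z_in − Z_s)/(Z_in + Z_s) = (-64.7 − j26)/(85.3 − j26), |Γ_s| = 0.781
VSWR = (1 + |Γ_s|)/(1 − |Γ_s|)

VSWR ≈ 8.15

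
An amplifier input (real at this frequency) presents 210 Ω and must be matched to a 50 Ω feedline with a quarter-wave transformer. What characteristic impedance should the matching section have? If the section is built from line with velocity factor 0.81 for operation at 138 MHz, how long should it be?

Z_qwt = √(Z_0·R_L) = √(50 × 210) = √10500
λ = 0.81·c/f = 1.76 m, so l = λ/4 = 0.44 m

Z_qwt ≈ 102 Ω; length ≈ 44 cm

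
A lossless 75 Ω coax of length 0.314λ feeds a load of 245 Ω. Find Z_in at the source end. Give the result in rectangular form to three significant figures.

Z_in ≈ 26.7 + j28.4 Ω

βl = 2π × 0.314 = 113°
tan(βl) = tan(113°) = -2.35
Z_in = Z_0·(Z_L + jZ_0·tanβl)/(Z_0 + jZ_L·tanβl)
     = 75·(245 − j176)/(75 − j576)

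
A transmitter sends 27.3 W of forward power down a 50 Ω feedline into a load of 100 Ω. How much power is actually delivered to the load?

P_delivered ≈ 24.3 W

Γ = (100 − 50)/(100 + 50) = 0.333
|Γ|² = 0.111
P_refl = |Γ|²·P_inc = 3.03 W, P_del = (1 − |Γ|²)·P_inc = 24.3 W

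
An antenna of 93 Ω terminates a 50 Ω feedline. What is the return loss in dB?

RL ≈ 10.4 dB

Γ = (93 − 50)/(93 + 50) = 0.301
RL = −20·log₁₀|Γ| = −20·log₁₀(0.301)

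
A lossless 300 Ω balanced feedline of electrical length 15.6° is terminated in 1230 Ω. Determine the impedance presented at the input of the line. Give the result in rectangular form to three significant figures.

tan(βl) = tan(15.6°) = 0.279
Z_in = Z_0·(Z_L + jZ_0·tanβl)/(Z_0 + jZ_L·tanβl)
     = 300·(1230 + j83.8)/(300 + j343)

Z_in ≈ 574 − j573 Ω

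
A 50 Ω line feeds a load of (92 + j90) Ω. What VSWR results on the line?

Γ = (Z_L − Z_0)/(Z_L + Z_0) = (42 + j90)/(142 + j90)
|Γ| = 99.3/168 = 0.591
VSWR = (1 + |Γ|)/(1 − |Γ|) = 1.59/0.409

VSWR ≈ 3.89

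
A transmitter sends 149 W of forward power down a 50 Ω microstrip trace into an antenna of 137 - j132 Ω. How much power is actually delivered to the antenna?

P_delivered ≈ 77.9 W

|Γ| = |(87 − j132)/(187 − j132)| = 0.691
|Γ|² = 0.477
P_refl = |Γ|²·P_inc = 71.1 W, P_del = (1 − |Γ|²)·P_inc = 77.9 W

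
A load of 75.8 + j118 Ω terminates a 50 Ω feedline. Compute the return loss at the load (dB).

RL ≈ 3.09 dB

Γ = (25.8 + j118)/(125.8 + j118), |Γ| = 0.7
RL = −20·log₁₀|Γ| = −20·log₁₀(0.7)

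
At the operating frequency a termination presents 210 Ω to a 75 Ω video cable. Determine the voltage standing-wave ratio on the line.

VSWR ≈ 2.8

For a purely resistive load, VSWR = R_L/Z_0 or Z_0/R_L (whichever > 1) = 210/75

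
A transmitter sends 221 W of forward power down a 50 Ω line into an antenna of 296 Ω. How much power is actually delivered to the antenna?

P_delivered ≈ 109 W

Γ = (296 − 50)/(296 + 50) = 0.711
|Γ|² = 0.505
P_refl = |Γ|²·P_inc = 112 W, P_del = (1 − |Γ|²)·P_inc = 109 W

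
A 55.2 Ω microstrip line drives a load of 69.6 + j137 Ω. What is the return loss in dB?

RL ≈ 2.58 dB

Γ = (14.4 + j137)/(124.8 + j137), |Γ| = 0.743
RL = −20·log₁₀|Γ| = −20·log₁₀(0.743)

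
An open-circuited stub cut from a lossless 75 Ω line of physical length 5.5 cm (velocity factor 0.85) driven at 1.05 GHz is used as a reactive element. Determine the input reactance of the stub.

λ = v/f = 0.85·c / 1.05 GHz = 0.243 m
βl = 2π·l/λ = 2π × 0.226 = 81.5°
tan(βl) = 6.71
For an open-circuited stub, Z_in = −jZ_0·cot(βl) = −jZ_0/tan(βl)

X_in ≈ -11.2 Ω (capacitive)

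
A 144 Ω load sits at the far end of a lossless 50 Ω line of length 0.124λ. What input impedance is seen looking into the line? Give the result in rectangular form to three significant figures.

βl = 2π × 0.124 = 44.6°
tan(βl) = tan(44.6°) = 0.988
Z_in = Z_0·(Z_L + jZ_0·tanβl)/(Z_0 + jZ_L·tanβl)
     = 50·(144 + j49.4)/(50 + j142)

Z_in ≈ 31.3 − j39.6 Ω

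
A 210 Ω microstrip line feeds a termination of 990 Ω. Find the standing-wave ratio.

VSWR ≈ 4.71

Γ = (990 − 210)/(990 + 210) = 0.65
VSWR = (1 + 0.65)/(1 − 0.65)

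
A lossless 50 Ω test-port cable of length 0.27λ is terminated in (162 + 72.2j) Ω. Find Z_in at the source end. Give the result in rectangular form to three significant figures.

Z_in ≈ 12.7 + j0.163 Ω

βl = 2π × 0.27 = 97.2°
tan(βl) = tan(97.2°) = -7.92
Z_in = Z_0·(Z_L + jZ_0·tanβl)/(Z_0 + jZ_L·tanβl)
     = 50·(162 − j324)/(622 − j1280)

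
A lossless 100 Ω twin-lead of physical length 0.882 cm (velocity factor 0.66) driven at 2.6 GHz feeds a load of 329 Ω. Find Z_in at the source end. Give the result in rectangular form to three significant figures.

Z_in ≈ 61.5 − j91.3 Ω

λ = v/f = 0.66·c / 2.6 GHz = 0.0762 m
βl = 2π·l/λ = 2π × 0.116 = 41.7°
tan(βl) = tan(41.7°) = 0.891
Z_in = Z_0·(Z_L + jZ_0·tanβl)/(Z_0 + jZ_L·tanβl)
     = 100·(329 + j89.1)/(100 + j293)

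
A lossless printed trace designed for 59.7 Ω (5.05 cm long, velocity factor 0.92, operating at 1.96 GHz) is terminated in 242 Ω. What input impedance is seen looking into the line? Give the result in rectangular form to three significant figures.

Z_in ≈ 23.5 + j43.8 Ω

λ = v/f = 0.92·c / 1.96 GHz = 0.141 m
βl = 2π·l/λ = 2π × 0.359 = 129°
tan(βl) = tan(129°) = -1.23
Z_in = Z_0·(Z_L + jZ_0·tanβl)/(Z_0 + jZ_L·tanβl)
     = 59.7·(242 − j73.4)/(59.7 − j298)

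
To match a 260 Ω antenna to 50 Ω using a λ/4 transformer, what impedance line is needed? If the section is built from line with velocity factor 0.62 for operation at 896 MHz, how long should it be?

Z_qwt ≈ 114 Ω; length ≈ 5.19 cm

Z_qwt = √(Z_0·R_L) = √(50 × 260) = √13000
λ = 0.62·c/f = 0.208 m, so l = λ/4 = 0.0519 m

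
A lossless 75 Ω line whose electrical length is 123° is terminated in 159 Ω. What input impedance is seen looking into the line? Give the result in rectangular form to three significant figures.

Z_in ≈ 46 + j34.6 Ω

tan(βl) = tan(123°) = -1.54
Z_in = Z_0·(Z_L + jZ_0·tanβl)/(Z_0 + jZ_L·tanβl)
     = 75·(159 − j115)/(75 − j245)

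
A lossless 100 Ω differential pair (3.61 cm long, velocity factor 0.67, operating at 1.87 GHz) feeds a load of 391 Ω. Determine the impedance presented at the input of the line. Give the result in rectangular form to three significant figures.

λ = v/f = 0.67·c / 1.87 GHz = 0.107 m
βl = 2π·l/λ = 2π × 0.336 = 121°
tan(βl) = tan(121°) = -1.67
Z_in = Z_0·(Z_L + jZ_0·tanβl)/(Z_0 + jZ_L·tanβl)
     = 100·(391 − j167)/(100 − j653)

Z_in ≈ 33.9 + j54.7 Ω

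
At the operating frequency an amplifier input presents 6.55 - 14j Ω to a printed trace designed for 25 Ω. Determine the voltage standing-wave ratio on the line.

VSWR ≈ 5.08

Γ = (Z_L − Z_0)/(Z_L + Z_0) = (-18.45 − j14)/(31.55 − j14)
|Γ| = 23.2/34.5 = 0.671
VSWR = (1 + |Γ|)/(1 − |Γ|) = 1.67/0.329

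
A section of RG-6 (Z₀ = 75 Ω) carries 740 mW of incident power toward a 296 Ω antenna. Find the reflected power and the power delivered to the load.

P_reflected ≈ 263 mW; P_delivered ≈ 477 mW

Γ = (296 − 75)/(296 + 75) = 0.596
|Γ|² = 0.355
P_refl = |Γ|²·P_inc = 263 mW, P_del = (1 − |Γ|²)·P_inc = 477 mW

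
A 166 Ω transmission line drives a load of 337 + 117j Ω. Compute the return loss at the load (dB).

Γ = (171 + j117)/(503 + j117), |Γ| = 0.401
RL = −20·log₁₀|Γ| = −20·log₁₀(0.401)

RL ≈ 7.93 dB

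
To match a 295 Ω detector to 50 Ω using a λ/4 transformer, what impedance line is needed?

Z_qwt ≈ 121 Ω

Z_qwt = √(Z_0·R_L) = √(50 × 295) = √14750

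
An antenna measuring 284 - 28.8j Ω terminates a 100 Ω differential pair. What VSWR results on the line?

Γ = (Z_L − Z_0)/(Z_L + Z_0) = (184 − j28.8)/(384 − j28.8)
|Γ| = 186/385 = 0.484
VSWR = (1 + |Γ|)/(1 − |Γ|) = 1.48/0.516

VSWR ≈ 2.87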